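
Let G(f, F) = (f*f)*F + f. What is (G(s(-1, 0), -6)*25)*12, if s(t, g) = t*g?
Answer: 0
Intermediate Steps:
s(t, g) = g*t
G(f, F) = f + F*f² (G(f, F) = f²*F + f = F*f² + f = f + F*f²)
(G(s(-1, 0), -6)*25)*12 = (((0*(-1))*(1 - 0*(-1)))*25)*12 = ((0*(1 - 6*0))*25)*12 = ((0*(1 + 0))*25)*12 = ((0*1)*25)*12 = (0*25)*12 = 0*12 = 0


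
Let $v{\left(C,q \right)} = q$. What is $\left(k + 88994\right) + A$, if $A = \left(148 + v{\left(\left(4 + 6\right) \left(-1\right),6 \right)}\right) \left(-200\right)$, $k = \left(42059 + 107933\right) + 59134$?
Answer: $267320$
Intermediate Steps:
$k = 209126$ ($k = 149992 + 59134 = 209126$)
$A = -30800$ ($A = \left(148 + 6\right) \left(-200\right) = 154 \left(-200\right) = -30800$)
$\left(k + 88994\right) + A = \left(209126 + 88994\right) - 30800 = 298120 - 30800 = 267320$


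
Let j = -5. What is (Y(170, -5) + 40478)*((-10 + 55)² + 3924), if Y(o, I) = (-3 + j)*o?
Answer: 232712982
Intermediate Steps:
Y(o, I) = -8*o (Y(o, I) = (-3 - 5)*o = -8*o)
(Y(170, -5) + 40478)*((-10 + 55)² + 3924) = (-8*170 + 40478)*((-10 + 55)² + 3924) = (-1360 + 40478)*(45² + 3924) = 39118*(2025 + 3924) = 39118*5949 = 232712982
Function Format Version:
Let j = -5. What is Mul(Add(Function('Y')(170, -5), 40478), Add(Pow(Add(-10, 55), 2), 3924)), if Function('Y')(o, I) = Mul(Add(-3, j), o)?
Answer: 232712982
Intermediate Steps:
Function('Y')(o, I) = Mul(-8, o) (Function('Y')(o, I) = Mul(Add(-3, -5), o) = Mul(-8, o))
Mul(Add(Function('Y')(170, -5), 40478), Add(Pow(Add(-10, 55), 2), 3924)) = Mul(Add(Mul(-8, 170), 40478), Add(Pow(Add(-10, 55), 2), 3924)) = Mul(Add(-1360, 40478), Add(Pow(45, 2), 3924)) = Mul(39118, Add(2025, 3924)) = Mul(39118, 5949) = 232712982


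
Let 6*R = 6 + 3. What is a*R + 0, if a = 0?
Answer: 0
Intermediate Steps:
R = 3/2 (R = (6 + 3)/6 = (⅙)*9 = 3/2 ≈ 1.5000)
a*R + 0 = 0*(3/2) + 0 = 0 + 0 = 0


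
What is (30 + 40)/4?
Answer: 35/2 ≈ 17.500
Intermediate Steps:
(30 + 40)/4 = (¼)*70 = 35/2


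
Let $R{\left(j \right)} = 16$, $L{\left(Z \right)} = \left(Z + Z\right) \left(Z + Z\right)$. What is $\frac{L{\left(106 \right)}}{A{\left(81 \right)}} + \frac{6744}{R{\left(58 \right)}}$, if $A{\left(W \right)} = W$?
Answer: $\frac{158171}{162} \approx 976.36$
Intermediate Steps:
$L{\left(Z \right)} = 4 Z^{2}$ ($L{\left(Z \right)} = 2 Z 2 Z = 4 Z^{2}$)
$\frac{L{\left(106 \right)}}{A{\left(81 \right)}} + \frac{6744}{R{\left(58 \right)}} = \frac{4 \cdot 106^{2}}{81} + \frac{6744}{16} = 4 \cdot 11236 \cdot \frac{1}{81} + 6744 \cdot \frac{1}{16} = 44944 \cdot \frac{1}{81} + \frac{843}{2} = \frac{44944}{81} + \frac{843}{2} = \frac{158171}{162}$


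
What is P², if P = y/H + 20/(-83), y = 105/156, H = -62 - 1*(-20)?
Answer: 44289025/670602816 ≈ 0.066044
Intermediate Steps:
H = -42 (H = -62 + 20 = -42)
y = 35/52 (y = 105*(1/156) = 35/52 ≈ 0.67308)
P = -6655/25896 (P = (35/52)/(-42) + 20/(-83) = (35/52)*(-1/42) + 20*(-1/83) = -5/312 - 20/83 = -6655/25896 ≈ -0.25699)
P² = (-6655/25896)² = 44289025/670602816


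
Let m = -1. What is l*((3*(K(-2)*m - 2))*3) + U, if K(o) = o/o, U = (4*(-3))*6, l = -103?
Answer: 2709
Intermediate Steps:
U = -72 (U = -12*6 = -72)
K(o) = 1
l*((3*(K(-2)*m - 2))*3) + U = -103*3*(1*(-1) - 2)*3 - 72 = -103*3*(-1 - 2)*3 - 72 = -103*3*(-3)*3 - 72 = -(-927)*3 - 72 = -103*(-27) - 72 = 2781 - 72 = 2709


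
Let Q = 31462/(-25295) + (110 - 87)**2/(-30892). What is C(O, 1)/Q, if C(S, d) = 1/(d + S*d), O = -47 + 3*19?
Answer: -781413140/10838356749 ≈ -0.072097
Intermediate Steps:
O = 10 (O = -47 + 57 = 10)
Q = -985305159/781413140 (Q = 31462*(-1/25295) + 23**2*(-1/30892) = -31462/25295 + 529*(-1/30892) = -31462/25295 - 529/30892 = -985305159/781413140 ≈ -1.2609)
C(O, 1)/Q = (1/(1*(1 + 10)))/(-985305159/781413140) = (1/11)*(-781413140/985305159) = -781413140/10838356749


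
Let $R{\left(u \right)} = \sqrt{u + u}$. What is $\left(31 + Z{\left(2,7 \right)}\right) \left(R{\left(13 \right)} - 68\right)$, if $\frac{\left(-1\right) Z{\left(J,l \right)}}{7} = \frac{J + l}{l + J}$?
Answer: $-1632 + 24 \sqrt{26} \approx -1509.6$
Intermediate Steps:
$Z{\left(J,l \right)} = -7$ ($Z{\left(J,l \right)} = - 7 \frac{J + l}{l + J} = - 7 \frac{J + l}{J + l} = \left(-7\right) 1 = -7$)
$R{\left(u \right)} = \sqrt{2} \sqrt{u}$ ($R{\left(u \right)} = \sqrt{2 u} = \sqrt{2} \sqrt{u}$)
$\left(31 + Z{\left(2,7 \right)}\right) \left(R{\left(13 \right)} - 68\right) = \left(31 - 7\right) \left(\sqrt{2} \sqrt{13} - 68\right) = 24 \left(\sqrt{26} - 68\right) = 24 \left(-68 + \sqrt{26}\right) = -1632 + 24 \sqrt{26}$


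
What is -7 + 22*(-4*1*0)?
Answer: -7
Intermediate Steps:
-7 + 22*(-4*1*0) = -7 + 22*(-4*0) = -7 + 22*0 = -7 + 0 = -7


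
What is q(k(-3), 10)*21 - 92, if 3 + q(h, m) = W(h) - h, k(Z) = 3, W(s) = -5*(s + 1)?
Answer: -638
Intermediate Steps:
W(s) = -5 - 5*s (W(s) = -5*(1 + s) = -5 - 5*s)
q(h, m) = -8 - 6*h (q(h, m) = -3 + ((-5 - 5*h) - h) = -3 + (-5 - 6*h) = -8 - 6*h)
q(k(-3), 10)*21 - 92 = (-8 - 6*3)*21 - 92 = (-8 - 18)*21 - 92 = -26*21 - 92 = -546 - 92 = -638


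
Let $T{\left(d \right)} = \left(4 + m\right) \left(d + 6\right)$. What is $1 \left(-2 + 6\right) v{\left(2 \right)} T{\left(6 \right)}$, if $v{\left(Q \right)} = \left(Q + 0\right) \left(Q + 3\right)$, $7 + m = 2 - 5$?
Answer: $-2880$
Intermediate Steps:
$m = -10$ ($m = -7 + \left(2 - 5\right) = -7 - 3 = -10$)
$T{\left(d \right)} = -36 - 6 d$ ($T{\left(d \right)} = \left(4 - 10\right) \left(d + 6\right) = - 6 \left(6 + d\right) = -36 - 6 d$)
$v{\left(Q \right)} = Q \left(3 + Q\right)$
$1 \left(-2 + 6\right) v{\left(2 \right)} T{\left(6 \right)} = 1 \left(-2 + 6\right) 2 \left(3 + 2\right) \left(-36 - 36\right) = 1 \cdot 4 \cdot 2 \cdot 5 \left(-36 - 36\right) = 4 \cdot 10 \left(-72\right) = 40 \left(-72\right) = -2880$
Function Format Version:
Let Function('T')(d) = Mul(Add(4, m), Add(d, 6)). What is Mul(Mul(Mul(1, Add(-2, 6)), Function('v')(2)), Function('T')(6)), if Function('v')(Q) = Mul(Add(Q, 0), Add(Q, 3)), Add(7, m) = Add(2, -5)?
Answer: -2880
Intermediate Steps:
m = -10 (m = Add(-7, Add(2, -5)) = Add(-7, -3) = -10)
Function('T')(d) = Add(-36, Mul(-6, d)) (Function('T')(d) = Mul(Add(4, -10), Add(d, 6)) = Mul(-6, Add(6, d)) = Add(-36, Mul(-6, d)))
Function('v')(Q) = Mul(Q, Add(3, Q))
Mul(Mul(Mul(1, Add(-2, 6)), Function('v')(2)), Function('T')(6)) = Mul(Mul(Mul(1, Add(-2, 6)), Mul(2, Add(3, 2))), Add(-36, Mul(-6, 6))) = Mul(Mul(Mul(1, 4), Mul(2, 5)), Add(-36, -36)) = Mul(Mul(4, 10), -72) = Mul(40, -72) = -2880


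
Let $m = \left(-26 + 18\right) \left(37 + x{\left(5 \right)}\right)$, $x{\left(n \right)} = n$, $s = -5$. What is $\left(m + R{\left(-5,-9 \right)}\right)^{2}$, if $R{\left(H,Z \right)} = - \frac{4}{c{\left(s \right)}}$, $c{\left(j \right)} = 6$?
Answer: $\frac{1020100}{9} \approx 1.1334 \cdot 10^{5}$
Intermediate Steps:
$m = -336$ ($m = \left(-26 + 18\right) \left(37 + 5\right) = \left(-8\right) 42 = -336$)
$R{\left(H,Z \right)} = - \frac{2}{3}$ ($R{\left(H,Z \right)} = - \frac{4}{6} = \left(-4\right) \frac{1}{6} = - \frac{2}{3}$)
$\left(m + R{\left(-5,-9 \right)}\right)^{2} = \left(-336 - \frac{2}{3}\right)^{2} = \left(- \frac{1010}{3}\right)^{2} = \frac{1020100}{9}$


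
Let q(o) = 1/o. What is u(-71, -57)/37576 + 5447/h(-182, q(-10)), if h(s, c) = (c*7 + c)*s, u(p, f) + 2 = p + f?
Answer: 1405615/37576 ≈ 37.407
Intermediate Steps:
u(p, f) = -2 + f + p (u(p, f) = -2 + (p + f) = -2 + (f + p) = -2 + f + p)
h(s, c) = 8*c*s (h(s, c) = (7*c + c)*s = (8*c)*s = 8*c*s)
u(-71, -57)/37576 + 5447/h(-182, q(-10)) = (-2 - 57 - 71)/37576 + 5447/((8*(-182)/(-10))) = -130*1/37576 + 5447/((8*(-⅒)*(-182))) = -65/18788 + 5447/(728/5) = -65/18788 + 5447*(5/728) = -65/18788 + 2095/56 = 1405615/37576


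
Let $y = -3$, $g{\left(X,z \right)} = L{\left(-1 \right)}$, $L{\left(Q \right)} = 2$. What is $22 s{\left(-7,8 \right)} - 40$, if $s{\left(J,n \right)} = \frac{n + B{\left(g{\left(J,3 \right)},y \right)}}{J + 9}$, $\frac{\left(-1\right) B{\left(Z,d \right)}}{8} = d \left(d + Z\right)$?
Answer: $-216$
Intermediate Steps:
$g{\left(X,z \right)} = 2$
$B{\left(Z,d \right)} = - 8 d \left(Z + d\right)$ ($B{\left(Z,d \right)} = - 8 d \left(d + Z\right) = - 8 d \left(Z + d\right)$)
$s{\left(J,n \right)} = \frac{-24 + n}{9 + J}$ ($s{\left(J,n \right)} = \frac{n - - 24 \left(2 - 3\right)}{J + 9} = \frac{n - \left(-24\right) \left(-1\right)}{9 + J} = \frac{n - 24}{9 + J} = \frac{-24 + n}{9 + J}$)
$22 s{\left(-7,8 \right)} - 40 = 22 \frac{-24 + 8}{9 - 7} - 40 = 22 \cdot \frac{1}{2} \left(-16\right) - 40 = 22 \left(-8\right) - 40 = -176 - 40 = -216$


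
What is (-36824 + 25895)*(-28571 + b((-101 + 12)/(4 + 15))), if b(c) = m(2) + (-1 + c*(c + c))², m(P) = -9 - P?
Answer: 38089460755269/130321 ≈ 2.9227e+8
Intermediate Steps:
b(c) = -11 + (-1 + 2*c²)² (b(c) = (-9 - 1*2) + (-1 + c*(c + c))² = (-9 - 2) + (-1 + c*(2*c))² = -11 + (-1 + 2*c²)²)
(-36824 + 25895)*(-28571 + b((-101 + 12)/(4 + 15))) = (-36824 + 25895)*(-28571 + (-11 + (-1 + 2*((-101 + 12)/(4 + 15))²)²)) = -10929*(-28571 + (-11 + (-1 + 2*(-89/19)²)²)) = -10929*(-28571 + (-11 + (-1 + 2*(7921/361))²)) = -10929*(-28571 + (-11 + (-1 + 15842/361)²)) = -10929*(-28571 + (-11 + (15481/361)²)) = -10929*(-28571 + (-11 + 239661361/130321)) = -10929*(-28571 + 238227830/130321) = -10929*(-3485173461/130321) = 38089460755269/130321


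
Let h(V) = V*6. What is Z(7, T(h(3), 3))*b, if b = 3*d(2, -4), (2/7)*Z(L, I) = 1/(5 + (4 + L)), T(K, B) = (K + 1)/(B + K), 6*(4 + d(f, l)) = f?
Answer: -77/32 ≈ -2.4063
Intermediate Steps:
d(f, l) = -4 + f/6
h(V) = 6*V
T(K, B) = (1 + K)/(B + K)
Z(L, I) = 7/(2*(9 + L)) (Z(L, I) = 7/(2*(5 + (4 + L))) = 7/(2*(9 + L)))
b = -11 (b = 3*(-4 + (⅙)*2) = 3*(-4 + ⅓) = 3*(-11/3) = -11)
Z(7, T(h(3), 3))*b = (7/(2*(9 + 7)))*(-11) = ((7/2)/16)*(-11) = ((7/2)*(1/16))*(-11) = (7/32)*(-11) = -77/32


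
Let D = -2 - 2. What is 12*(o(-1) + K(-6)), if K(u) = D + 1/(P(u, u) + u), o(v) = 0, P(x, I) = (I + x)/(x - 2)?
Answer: -152/3 ≈ -50.667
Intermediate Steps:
D = -4
P(x, I) = (I + x)/(-2 + x)
K(u) = -4 + 1/(u + 2*u/(-2 + u)) (K(u) = -4 + 1/((u + u)/(-2 + u) + u) = -4 + 1/((2*u)/(-2 + u) + u) = -4 + 1/(2*u/(-2 + u) + u) = -4 + 1/(u + 2*u/(-2 + u)))
12*(o(-1) + K(-6)) = 12*(0 + (-4 + 1/(-6) - 2/(-6)²)) = 12*(0 + (-4 - ⅙ - 2*1/36)) = 12*(0 + (-4 - ⅙ - 1/18)) = 12*(0 - 38/9) = 12*(-38/9) = -152/3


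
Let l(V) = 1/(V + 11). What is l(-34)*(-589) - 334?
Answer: -7093/23 ≈ -308.39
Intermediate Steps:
l(V) = 1/(11 + V)
l(-34)*(-589) - 334 = -589/(11 - 34) - 334 = -589/(-23) - 334 = -1/23*(-589) - 334 = 589/23 - 334 = -7093/23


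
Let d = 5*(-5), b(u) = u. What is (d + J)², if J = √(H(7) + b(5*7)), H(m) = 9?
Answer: 669 - 100*√11 ≈ 337.34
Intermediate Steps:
d = -25
J = 2*√11 (J = √(9 + 5*7) = √(9 + 35) = √44 = 2*√11 ≈ 6.6332)
(d + J)² = (-25 + 2*√11)²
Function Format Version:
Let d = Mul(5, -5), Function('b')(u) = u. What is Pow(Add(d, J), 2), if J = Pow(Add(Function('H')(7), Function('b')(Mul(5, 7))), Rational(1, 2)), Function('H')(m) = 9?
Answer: Add(669, Mul(-100, Pow(11, Rational(1, 2)))) ≈ 337.34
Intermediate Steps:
d = -25
J = Mul(2, Pow(11, Rational(1, 2))) (J = Pow(Add(9, Mul(5, 7)), Rational(1, 2)) = Pow(Add(9, 35), Rational(1, 2)) = Pow(44, Rational(1, 2)) = Mul(2, Pow(11, Rational(1, 2))) ≈ 6.6332)
Pow(Add(d, J), 2) = Pow(Add(-25, Mul(2, Pow(11, Rational(1, 2)))), 2)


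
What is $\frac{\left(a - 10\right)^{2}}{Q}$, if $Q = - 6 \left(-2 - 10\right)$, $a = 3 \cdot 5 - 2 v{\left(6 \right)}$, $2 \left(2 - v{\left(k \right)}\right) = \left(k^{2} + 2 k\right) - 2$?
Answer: $\frac{2209}{72} \approx 30.681$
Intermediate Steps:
$v{\left(k \right)} = 3 - k - \frac{k^{2}}{2}$ ($v{\left(k \right)} = 2 - \frac{\left(k^{2} + 2 k\right) - 2}{2} = 2 - \frac{-2 + k^{2} + 2 k}{2} = 2 - \left(-1 + k + \frac{k^{2}}{2}\right) = 3 - k - \frac{k^{2}}{2}$)
$a = 57$ ($a = 3 \cdot 5 - 2 \left(3 - 6 - \frac{6^{2}}{2}\right) = 15 - 2 \left(3 - 6 - 18\right) = 15 - -42 = 15 + 42 = 57$)
$Q = 72$ ($Q = \left(-6\right) \left(-12\right) = 72$)
$\frac{\left(a - 10\right)^{2}}{Q} = \frac{\left(57 - 10\right)^{2}}{72} = 47^{2} \cdot \frac{1}{72} = 2209 \cdot \frac{1}{72} = \frac{2209}{72}$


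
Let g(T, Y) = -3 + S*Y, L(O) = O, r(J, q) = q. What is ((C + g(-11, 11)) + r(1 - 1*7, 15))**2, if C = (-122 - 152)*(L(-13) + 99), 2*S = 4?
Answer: 553660900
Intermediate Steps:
S = 2 (S = (1/2)*4 = 2)
C = -23564 (C = (-122 - 152)*(-13 + 99) = -274*86 = -23564)
g(T, Y) = -3 + 2*Y
((C + g(-11, 11)) + r(1 - 1*7, 15))**2 = ((-23564 + (-3 + 2*11)) + 15)**2 = ((-23564 + (-3 + 22)) + 15)**2 = ((-23564 + 19) + 15)**2 = (-23545 + 15)**2 = (-23530)**2 = 553660900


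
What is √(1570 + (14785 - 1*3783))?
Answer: 2*√3143 ≈ 112.12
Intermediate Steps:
√(1570 + (14785 - 1*3783)) = √(1570 + (14785 - 3783)) = √(1570 + 11002) = √12572 = 2*√3143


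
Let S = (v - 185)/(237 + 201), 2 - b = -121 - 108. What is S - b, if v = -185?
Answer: -50774/219 ≈ -231.84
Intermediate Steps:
b = 231 (b = 2 - (-121 - 108) = 2 - 1*(-229) = 2 + 229 = 231)
S = -185/219 (S = (-185 - 185)/(237 + 201) = -370/438 = -370*1/438 = -185/219 ≈ -0.84475)
S - b = -185/219 - 1*231 = -185/219 - 231 = -50774/219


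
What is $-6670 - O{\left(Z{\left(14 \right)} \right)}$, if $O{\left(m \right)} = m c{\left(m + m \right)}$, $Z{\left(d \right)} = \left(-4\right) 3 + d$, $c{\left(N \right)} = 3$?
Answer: $-6676$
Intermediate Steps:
$Z{\left(d \right)} = -12 + d$
$O{\left(m \right)} = 3 m$ ($O{\left(m \right)} = m 3 = 3 m$)
$-6670 - O{\left(Z{\left(14 \right)} \right)} = -6670 - 3 \left(-12 + 14\right) = -6670 - 3 \cdot 2 = -6670 - 6 = -6676$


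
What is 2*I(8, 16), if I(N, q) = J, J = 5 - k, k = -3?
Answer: 16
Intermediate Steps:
J = 8 (J = 5 - 1*(-3) = 5 + 3 = 8)
I(N, q) = 8
2*I(8, 16) = 2*8 = 16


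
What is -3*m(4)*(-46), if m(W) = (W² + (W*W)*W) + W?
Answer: 11592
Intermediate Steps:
m(W) = W + W² + W³ (m(W) = (W² + W²*W) + W = (W² + W³) + W = W + W² + W³)
-3*m(4)*(-46) = -12*(1 + 4 + 4²)*(-46) = -12*(1 + 4 + 16)*(-46) = -12*21*(-46) = -3*84*(-46) = -252*(-46) = 11592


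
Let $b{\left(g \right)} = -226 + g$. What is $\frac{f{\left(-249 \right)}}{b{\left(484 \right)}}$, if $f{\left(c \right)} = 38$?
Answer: $\frac{19}{129} \approx 0.14729$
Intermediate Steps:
$\frac{f{\left(-249 \right)}}{b{\left(484 \right)}} = \frac{38}{-226 + 484} = \frac{38}{258} = 38 \cdot \frac{1}{258} = \frac{19}{129}$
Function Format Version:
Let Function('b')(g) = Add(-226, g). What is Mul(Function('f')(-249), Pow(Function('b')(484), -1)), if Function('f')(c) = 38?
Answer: Rational(19, 129) ≈ 0.14729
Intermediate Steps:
Mul(Function('f')(-249), Pow(Function('b')(484), -1)) = Mul(38, Pow(Add(-226, 484), -1)) = Mul(38, Pow(258, -1)) = Mul(38, Rational(1, 258)) = Rational(19, 129)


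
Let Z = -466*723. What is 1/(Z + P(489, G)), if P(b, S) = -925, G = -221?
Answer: -1/337843 ≈ -2.9600e-6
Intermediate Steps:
Z = -336918
1/(Z + P(489, G)) = 1/(-336918 - 925) = 1/(-337843) = -1/337843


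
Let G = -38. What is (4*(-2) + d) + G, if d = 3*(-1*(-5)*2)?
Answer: -16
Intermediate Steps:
d = 30 (d = 3*(5*2) = 3*10 = 30)
(4*(-2) + d) + G = (4*(-2) + 30) - 38 = (-8 + 30) - 38 = 22 - 38 = -16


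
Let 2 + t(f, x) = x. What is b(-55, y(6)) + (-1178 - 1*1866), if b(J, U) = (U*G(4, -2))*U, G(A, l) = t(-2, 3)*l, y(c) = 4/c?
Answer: -27404/9 ≈ -3044.9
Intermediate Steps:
t(f, x) = -2 + x
G(A, l) = l (G(A, l) = (-2 + 3)*l = 1*l = l)
b(J, U) = -2*U² (b(J, U) = (U*(-2))*U = (-2*U)*U = -2*U²)
b(-55, y(6)) + (-1178 - 1*1866) = -2*(4/6)² + (-1178 - 1*1866) = -2*(4*(⅙))² + (-1178 - 1866) = -2*(⅔)² - 3044 = -2*4/9 - 3044 = -8/9 - 3044 = -27404/9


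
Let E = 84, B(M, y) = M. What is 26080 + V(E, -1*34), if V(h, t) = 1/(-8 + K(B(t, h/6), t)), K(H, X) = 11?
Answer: 78241/3 ≈ 26080.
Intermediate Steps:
V(h, t) = ⅓ (V(h, t) = 1/(-8 + 11) = 1/3 = ⅓)
26080 + V(E, -1*34) = 26080 + ⅓ = 78241/3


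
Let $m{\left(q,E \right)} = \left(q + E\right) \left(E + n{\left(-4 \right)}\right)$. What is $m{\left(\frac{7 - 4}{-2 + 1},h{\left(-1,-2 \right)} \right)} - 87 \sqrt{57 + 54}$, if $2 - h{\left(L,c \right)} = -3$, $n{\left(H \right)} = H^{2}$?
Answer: $42 - 87 \sqrt{111} \approx -874.6$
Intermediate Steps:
$h{\left(L,c \right)} = 5$ ($h{\left(L,c \right)} = 2 - -3 = 2 + 3 = 5$)
$m{\left(q,E \right)} = \left(16 + E\right) \left(E + q\right)$ ($m{\left(q,E \right)} = \left(q + E\right) \left(E + \left(-4\right)^{2}\right) = \left(E + q\right) \left(E + 16\right) = \left(E + q\right) \left(16 + E\right) = \left(16 + E\right) \left(E + q\right)$)
$m{\left(\frac{7 - 4}{-2 + 1},h{\left(-1,-2 \right)} \right)} - 87 \sqrt{57 + 54} = \left(5^{2} + 16 \cdot 5 + 16 \frac{7 - 4}{-2 + 1} + 5 \frac{7 - 4}{-2 + 1}\right) - 87 \sqrt{57 + 54} = \left(25 + 80 + 16 \frac{3}{-1} + 5 \frac{3}{-1}\right) - 87 \sqrt{111} = \left(25 + 80 + 16 \cdot 3 \left(-1\right) + 5 \cdot 3 \left(-1\right)\right) - 87 \sqrt{111} = \left(25 + 80 + 16 \left(-3\right) + 5 \left(-3\right)\right) - 87 \sqrt{111} = \left(25 + 80 - 48 - 15\right) - 87 \sqrt{111} = 42 - 87 \sqrt{111}$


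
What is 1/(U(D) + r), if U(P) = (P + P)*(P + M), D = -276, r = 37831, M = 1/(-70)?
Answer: 35/6656681 ≈ 5.2579e-6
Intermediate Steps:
M = -1/70 ≈ -0.014286
U(P) = 2*P*(-1/70 + P) (U(P) = (P + P)*(P - 1/70) = (2*P)*(-1/70 + P) = 2*P*(-1/70 + P))
1/(U(D) + r) = 1/((1/35)*(-276)*(-1 + 70*(-276)) + 37831) = 1/((1/35)*(-276)*(-1 - 19320) + 37831) = 1/((1/35)*(-276)*(-19321) + 37831) = 1/(5332596/35 + 37831) = 1/(6656681/35) = 35/6656681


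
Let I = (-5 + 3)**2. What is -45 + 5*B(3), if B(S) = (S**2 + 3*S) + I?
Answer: 65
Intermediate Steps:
I = 4 (I = (-2)**2 = 4)
B(S) = 4 + S**2 + 3*S (B(S) = (S**2 + 3*S) + 4 = 4 + S**2 + 3*S)
-45 + 5*B(3) = -45 + 5*(4 + 3**2 + 3*3) = -45 + 5*(4 + 9 + 9) = -45 + 5*22 = -45 + 110 = 65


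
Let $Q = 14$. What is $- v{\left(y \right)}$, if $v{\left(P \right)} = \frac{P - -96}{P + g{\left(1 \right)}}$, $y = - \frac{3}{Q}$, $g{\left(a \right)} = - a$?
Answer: $\frac{1341}{17} \approx 78.882$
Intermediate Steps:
$y = - \frac{3}{14} \approx -0.21429$
$v{\left(P \right)} = \frac{96 + P}{-1 + P}$ ($v{\left(P \right)} = \frac{P - -96}{P - 1} = \frac{P + 96}{P - 1} = \frac{96 + P}{-1 + P}$)
$- v{\left(y \right)} = - \frac{96 - \frac{3}{14}}{-1 - \frac{3}{14}} = - \frac{1341}{\left(- \frac{17}{14}\right) 14} = - \frac{\left(-14\right) 1341}{17 \cdot 14} = \left(-1\right) \left(- \frac{1341}{17}\right) = \frac{1341}{17}$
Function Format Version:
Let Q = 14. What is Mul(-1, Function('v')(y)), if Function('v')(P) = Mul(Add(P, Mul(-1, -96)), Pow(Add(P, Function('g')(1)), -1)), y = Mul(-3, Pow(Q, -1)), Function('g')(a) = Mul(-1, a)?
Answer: Rational(1341, 17) ≈ 78.882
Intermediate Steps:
y = Rational(-3, 14) (y = Mul(-3, Pow(14, -1)) = Mul(-3, Rational(1, 14)) = Rational(-3, 14) ≈ -0.21429)
Function('v')(P) = Mul(Pow(Add(-1, P), -1), Add(96, P)) (Function('v')(P) = Mul(Add(P, Mul(-1, -96)), Pow(Add(P, Mul(-1, 1)), -1)) = Mul(Add(P, 96), Pow(Add(P, -1), -1)) = Mul(Add(96, P), Pow(Add(-1, P), -1)) = Mul(Pow(Add(-1, P), -1), Add(96, P)))
Mul(-1, Function('v')(y)) = Mul(-1, Mul(Pow(Add(-1, Rational(-3, 14)), -1), Add(96, Rational(-3, 14)))) = Mul(-1, Mul(Pow(Rational(-17, 14), -1), Rational(1341, 14))) = Mul(-1, Mul(Rational(-14, 17), Rational(1341, 14))) = Mul(-1, Rational(-1341, 17)) = Rational(1341, 17)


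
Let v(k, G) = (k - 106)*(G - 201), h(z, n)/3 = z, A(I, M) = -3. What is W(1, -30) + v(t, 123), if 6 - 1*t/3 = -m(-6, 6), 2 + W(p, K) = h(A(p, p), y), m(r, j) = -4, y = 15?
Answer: 7789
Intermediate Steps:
h(z, n) = 3*z
W(p, K) = -11 (W(p, K) = -2 + 3*(-3) = -2 - 9 = -11)
t = 6 (t = 18 - (-3)*(-4) = 18 - 3*4 = 18 - 12 = 6)
v(k, G) = (-201 + G)*(-106 + k) (v(k, G) = (-106 + k)*(-201 + G) = (-201 + G)*(-106 + k))
W(1, -30) + v(t, 123) = -11 + (21306 - 201*6 - 106*123 + 123*6) = -11 + (21306 - 1206 - 13038 + 738) = -11 + 7800 = 7789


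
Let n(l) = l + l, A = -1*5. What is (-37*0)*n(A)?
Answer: 0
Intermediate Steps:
A = -5
n(l) = 2*l
(-37*0)*n(A) = (-37*0)*(2*(-5)) = 0*(-10) = 0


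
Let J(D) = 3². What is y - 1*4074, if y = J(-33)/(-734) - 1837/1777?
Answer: -5315155883/1304318 ≈ -4075.0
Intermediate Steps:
J(D) = 9
y = -1364351/1304318 (y = 9/(-734) - 1837/1777 = 9*(-1/734) - 1837*1/1777 = -9/734 - 1837/1777 = -1364351/1304318 ≈ -1.0460)
y - 1*4074 = -1364351/1304318 - 1*4074 = -1364351/1304318 - 4074 = -5315155883/1304318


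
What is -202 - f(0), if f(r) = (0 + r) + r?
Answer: -202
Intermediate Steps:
f(r) = 2*r (f(r) = r + r = 2*r)
-202 - f(0) = -202 - 2*0 = -202 - 1*0 = -202 + 0 = -202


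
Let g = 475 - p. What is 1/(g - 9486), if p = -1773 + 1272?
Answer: -1/8510 ≈ -0.00011751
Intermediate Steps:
p = -501
g = 976 (g = 475 - 1*(-501) = 475 + 501 = 976)
1/(g - 9486) = 1/(976 - 9486) = 1/(-8510) = -1/8510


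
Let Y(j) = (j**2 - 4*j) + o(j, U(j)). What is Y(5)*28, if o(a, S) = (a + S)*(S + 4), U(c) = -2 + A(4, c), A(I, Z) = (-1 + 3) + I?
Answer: 2156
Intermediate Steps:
A(I, Z) = 2 + I
U(c) = 4 (U(c) = -2 + (2 + 4) = -2 + 6 = 4)
o(a, S) = (4 + S)*(S + a) (o(a, S) = (S + a)*(4 + S) = (4 + S)*(S + a))
Y(j) = 32 + j**2 + 4*j (Y(j) = (j**2 - 4*j) + (4**2 + 4*4 + 4*j + 4*j) = (j**2 - 4*j) + (16 + 16 + 4*j + 4*j) = (j**2 - 4*j) + (32 + 8*j) = 32 + j**2 + 4*j)
Y(5)*28 = (32 + 5**2 + 4*5)*28 = (32 + 25 + 20)*28 = 77*28 = 2156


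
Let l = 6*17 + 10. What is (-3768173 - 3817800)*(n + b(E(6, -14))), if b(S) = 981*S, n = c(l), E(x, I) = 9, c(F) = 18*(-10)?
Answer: -65611080477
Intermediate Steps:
l = 112 (l = 102 + 10 = 112)
c(F) = -180
n = -180
(-3768173 - 3817800)*(n + b(E(6, -14))) = (-3768173 - 3817800)*(-180 + 981*9) = -7585973*(-180 + 8829) = -7585973*8649 = -65611080477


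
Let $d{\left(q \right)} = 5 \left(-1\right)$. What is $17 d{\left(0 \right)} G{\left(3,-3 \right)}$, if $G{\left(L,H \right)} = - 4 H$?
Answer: $-1020$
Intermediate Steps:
$d{\left(q \right)} = -5$
$17 d{\left(0 \right)} G{\left(3,-3 \right)} = 17 \left(-5\right) \left(\left(-4\right) \left(-3\right)\right) = \left(-85\right) 12 = -1020$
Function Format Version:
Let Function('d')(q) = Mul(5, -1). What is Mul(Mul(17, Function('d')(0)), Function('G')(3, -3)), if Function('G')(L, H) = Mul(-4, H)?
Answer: -1020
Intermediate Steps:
Function('d')(q) = -5
Mul(Mul(17, Function('d')(0)), Function('G')(3, -3)) = Mul(Mul(17, -5), Mul(-4, -3)) = Mul(-85, 12) = -1020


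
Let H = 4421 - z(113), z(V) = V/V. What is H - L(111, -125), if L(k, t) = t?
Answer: 4545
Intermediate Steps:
z(V) = 1
H = 4420 (H = 4421 - 1*1 = 4421 - 1 = 4420)
H - L(111, -125) = 4420 - 1*(-125) = 4420 + 125 = 4545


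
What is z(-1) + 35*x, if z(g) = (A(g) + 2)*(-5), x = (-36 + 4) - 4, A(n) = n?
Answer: -1265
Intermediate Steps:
x = -36 (x = -32 - 4 = -36)
z(g) = -10 - 5*g (z(g) = (g + 2)*(-5) = (2 + g)*(-5) = -10 - 5*g)
z(-1) + 35*x = (-10 - 5*(-1)) + 35*(-36) = (-10 + 5) - 1260 = -5 - 1260 = -1265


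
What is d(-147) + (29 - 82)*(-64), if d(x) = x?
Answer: 3245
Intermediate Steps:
d(-147) + (29 - 82)*(-64) = -147 + (29 - 82)*(-64) = -147 - 53*(-64) = -147 + 3392 = 3245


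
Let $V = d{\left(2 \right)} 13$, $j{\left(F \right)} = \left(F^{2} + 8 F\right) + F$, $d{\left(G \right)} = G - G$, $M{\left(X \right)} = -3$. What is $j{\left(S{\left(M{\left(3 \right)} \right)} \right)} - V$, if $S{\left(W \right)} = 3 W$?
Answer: $0$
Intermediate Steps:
$d{\left(G \right)} = 0$
$j{\left(F \right)} = F^{2} + 9 F$
$V = 0$ ($V = 0 \cdot 13 = 0$)
$j{\left(S{\left(M{\left(3 \right)} \right)} \right)} - V = 3 \left(-3\right) \left(9 + 3 \left(-3\right)\right) - 0 = - 9 \left(9 - 9\right) + 0 = \left(-9\right) 0 + 0 = 0 + 0 = 0$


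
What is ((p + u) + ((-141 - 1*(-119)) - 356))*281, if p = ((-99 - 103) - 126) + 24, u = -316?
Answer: -280438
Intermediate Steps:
p = -304 (p = (-202 - 126) + 24 = -328 + 24 = -304)
((p + u) + ((-141 - 1*(-119)) - 356))*281 = ((-304 - 316) + ((-141 - 1*(-119)) - 356))*281 = (-620 + ((-141 + 119) - 356))*281 = (-620 + (-22 - 356))*281 = (-620 - 378)*281 = -998*281 = -280438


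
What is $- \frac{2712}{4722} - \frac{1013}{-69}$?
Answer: $\frac{766043}{54303} \approx 14.107$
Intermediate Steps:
$- \frac{2712}{4722} - \frac{1013}{-69} = \left(-2712\right) \frac{1}{4722} - - \frac{1013}{69} = - \frac{452}{787} + \frac{1013}{69} = \frac{766043}{54303}$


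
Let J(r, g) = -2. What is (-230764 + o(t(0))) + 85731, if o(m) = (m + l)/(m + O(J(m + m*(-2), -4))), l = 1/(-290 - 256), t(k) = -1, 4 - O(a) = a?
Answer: -395940637/2730 ≈ -1.4503e+5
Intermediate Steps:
O(a) = 4 - a
l = -1/546 (l = 1/(-546) = -1/546 ≈ -0.0018315)
o(m) = (-1/546 + m)/(6 + m) (o(m) = (m - 1/546)/(m + (4 - 1*(-2))) = (-1/546 + m)/(m + (4 + 2)) = (-1/546 + m)/(m + 6) = (-1/546 + m)/(6 + m))
(-230764 + o(t(0))) + 85731 = (-230764 + (-1/546 - 1)/(6 - 1)) + 85731 = (-230764 - 547/546/5) + 85731 = (-230764 + (⅕)*(-547/546)) + 85731 = (-230764 - 547/2730) + 85731 = -629986267/2730 + 85731 = -395940637/2730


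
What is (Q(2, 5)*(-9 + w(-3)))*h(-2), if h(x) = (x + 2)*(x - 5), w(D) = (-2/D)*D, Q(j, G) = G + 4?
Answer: 0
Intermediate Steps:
Q(j, G) = 4 + G
w(D) = -2
h(x) = (-5 + x)*(2 + x) (h(x) = (2 + x)*(-5 + x) = (-5 + x)*(2 + x))
(Q(2, 5)*(-9 + w(-3)))*h(-2) = ((4 + 5)*(-9 - 2))*(-10 + (-2)² - 3*(-2)) = (9*(-11))*(-10 + 4 + 6) = -99*0 = 0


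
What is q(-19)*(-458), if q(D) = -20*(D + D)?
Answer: -348080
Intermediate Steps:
q(D) = -40*D
q(-19)*(-458) = -40*(-19)*(-458) = 760*(-458) = -348080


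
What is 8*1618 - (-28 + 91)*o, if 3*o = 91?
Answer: 11033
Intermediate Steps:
o = 91/3 (o = (⅓)*91 = 91/3 ≈ 30.333)
8*1618 - (-28 + 91)*o = 8*1618 - (-28 + 91)*91/3 = 12944 - 63*91/3 = 12944 - 1*1911 = 12944 - 1911 = 11033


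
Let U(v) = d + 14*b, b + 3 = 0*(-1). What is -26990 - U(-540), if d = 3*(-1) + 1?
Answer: -26946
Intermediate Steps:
d = -2 (d = -3 + 1 = -2)
b = -3 (b = -3 + 0*(-1) = -3 + 0 = -3)
U(v) = -44 (U(v) = -2 + 14*(-3) = -2 - 42 = -44)
-26990 - U(-540) = -26990 - 1*(-44) = -26990 + 44 = -26946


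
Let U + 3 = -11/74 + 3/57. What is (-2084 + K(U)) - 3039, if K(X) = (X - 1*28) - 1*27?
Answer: -7284621/1406 ≈ -5181.1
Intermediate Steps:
U = -4353/1406 (U = -3 + (-11/74 + 3/57) = -3 + (-11*1/74 + 3*(1/57)) = -3 + (-11/74 + 1/19) = -3 - 135/1406 = -4353/1406 ≈ -3.0960)
K(X) = -55 + X (K(X) = (X - 28) - 27 = (-28 + X) - 27 = -55 + X)
(-2084 + K(U)) - 3039 = (-2084 + (-55 - 4353/1406)) - 3039 = (-2084 - 81683/1406) - 3039 = -3011787/1406 - 3039 = -7284621/1406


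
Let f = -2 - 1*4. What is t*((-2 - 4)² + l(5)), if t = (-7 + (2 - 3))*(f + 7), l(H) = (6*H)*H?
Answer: -1488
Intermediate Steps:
f = -6 (f = -2 - 4 = -6)
l(H) = 6*H²
t = -8 (t = (-7 + (2 - 3))*(-6 + 7) = (-7 - 1)*1 = -8*1 = -8)
t*((-2 - 4)² + l(5)) = -8*((-2 - 4)² + 6*5²) = -8*((-6)² + 6*25) = -8*(36 + 150) = -8*186 = -1488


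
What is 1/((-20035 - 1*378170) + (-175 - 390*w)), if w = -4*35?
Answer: -1/343780 ≈ -2.9088e-6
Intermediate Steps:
w = -140
1/((-20035 - 1*378170) + (-175 - 390*w)) = 1/((-20035 - 1*378170) + (-175 - 390*(-140))) = 1/((-20035 - 378170) + (-175 + 54600)) = 1/(-398205 + 54425) = 1/(-343780) = -1/343780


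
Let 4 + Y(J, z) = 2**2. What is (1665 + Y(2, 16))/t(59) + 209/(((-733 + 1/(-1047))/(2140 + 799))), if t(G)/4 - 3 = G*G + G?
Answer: -189854794323/226590203 ≈ -837.88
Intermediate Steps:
Y(J, z) = 0 (Y(J, z) = -4 + 2**2 = -4 + 4 = 0)
t(G) = 12 + 4*G + 4*G**2 (t(G) = 12 + 4*(G*G + G) = 12 + 4*(G**2 + G) = 12 + 4*(G + G**2) = 12 + (4*G + 4*G**2) = 12 + 4*G + 4*G**2)
(1665 + Y(2, 16))/t(59) + 209/(((-733 + 1/(-1047))/(2140 + 799))) = (1665 + 0)/(12 + 4*59 + 4*59**2) + 209/(((-733 + 1/(-1047))/(2140 + 799))) = 1665/(12 + 236 + 4*3481) + 209/(((-733 - 1/1047)/2939)) = 1665/(12 + 236 + 13924) + 209/((-767452/1047*1/2939)) = 1665/14172 + 209/(-767452/3077133) = 1665*(1/14172) + 209*(-3077133/767452) = 555/4724 - 643120797/767452 = -189854794323/226590203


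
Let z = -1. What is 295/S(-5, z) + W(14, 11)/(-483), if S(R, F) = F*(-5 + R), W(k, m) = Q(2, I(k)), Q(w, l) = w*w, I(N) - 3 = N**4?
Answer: 28489/966 ≈ 29.492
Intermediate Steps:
I(N) = 3 + N**4
Q(w, l) = w**2
W(k, m) = 4 (W(k, m) = 2**2 = 4)
295/S(-5, z) + W(14, 11)/(-483) = 295/((-(-5 - 5))) + 4/(-483) = 295/((-1*(-10))) + 4*(-1/483) = 295/10 - 4/483 = 295*(1/10) - 4/483 = 59/2 - 4/483 = 28489/966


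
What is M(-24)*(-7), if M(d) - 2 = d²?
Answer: -4046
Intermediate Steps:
M(d) = 2 + d²
M(-24)*(-7) = (2 + (-24)²)*(-7) = (2 + 576)*(-7) = 578*(-7) = -4046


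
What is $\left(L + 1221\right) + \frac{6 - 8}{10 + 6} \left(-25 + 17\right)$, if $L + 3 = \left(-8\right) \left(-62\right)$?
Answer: $1715$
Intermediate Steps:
$L = 493$ ($L = -3 - -496 = -3 + 496 = 493$)
$\left(L + 1221\right) + \frac{6 - 8}{10 + 6} \left(-25 + 17\right) = \left(493 + 1221\right) + \frac{6 - 8}{10 + 6} \left(-25 + 17\right) = 1714 + - \frac{2}{16} \left(-8\right) = 1714 + \left(-2\right) \frac{1}{16} \left(-8\right) = 1714 - -1 = 1714 + 1 = 1715$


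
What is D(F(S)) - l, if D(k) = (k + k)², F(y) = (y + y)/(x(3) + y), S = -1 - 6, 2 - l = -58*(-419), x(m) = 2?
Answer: 608284/25 ≈ 24331.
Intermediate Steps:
l = -24300 (l = 2 - (-58)*(-419) = 2 - 1*24302 = 2 - 24302 = -24300)
S = -7
F(y) = 2*y/(2 + y) (F(y) = (y + y)/(2 + y) = (2*y)/(2 + y) = 2*y/(2 + y))
D(k) = 4*k² (D(k) = (2*k)² = 4*k²)
D(F(S)) - l = 4*(2*(-7)/(2 - 7))² - 1*(-24300) = 4*(2*(-7)/(-5))² + 24300 = 4*(2*(-7)*(-⅕))² + 24300 = 4*(14/5)² + 24300 = 4*(196/25) + 24300 = 784/25 + 24300 = 608284/25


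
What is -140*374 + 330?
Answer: -52030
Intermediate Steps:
-140*374 + 330 = -52360 + 330 = -52030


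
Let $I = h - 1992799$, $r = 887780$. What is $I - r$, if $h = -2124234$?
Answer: $-5004813$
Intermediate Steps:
$I = -4117033$ ($I = -2124234 - 1992799 = -4117033$)
$I - r = -4117033 - 887780 = -5004813$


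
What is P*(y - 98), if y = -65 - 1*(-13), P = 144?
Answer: -21600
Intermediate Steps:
y = -52 (y = -65 + 13 = -52)
P*(y - 98) = 144*(-52 - 98) = 144*(-150) = -21600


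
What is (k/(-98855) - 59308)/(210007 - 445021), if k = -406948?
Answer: 2931242696/11616154485 ≈ 0.25234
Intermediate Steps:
(k/(-98855) - 59308)/(210007 - 445021) = (-406948/(-98855) - 59308)/(210007 - 445021) = (-406948*(-1/98855) - 59308)/(-235014) = (406948/98855 - 59308)*(-1/235014) = -5862485392/98855*(-1/235014) = 2931242696/11616154485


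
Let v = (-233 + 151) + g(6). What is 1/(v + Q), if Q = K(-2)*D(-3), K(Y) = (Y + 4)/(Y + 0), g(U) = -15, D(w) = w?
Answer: -1/94 ≈ -0.010638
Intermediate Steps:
K(Y) = (4 + Y)/Y
v = -97 (v = (-233 + 151) - 15 = -82 - 15 = -97)
Q = 3 (Q = ((4 - 2)/(-2))*(-3) = -½*2*(-3) = -1*(-3) = 3)
1/(v + Q) = 1/(-97 + 3) = 1/(-94) = -1/94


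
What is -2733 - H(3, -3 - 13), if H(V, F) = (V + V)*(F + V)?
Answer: -2655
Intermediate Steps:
H(V, F) = 2*V*(F + V) (H(V, F) = (2*V)*(F + V) = 2*V*(F + V))
-2733 - H(3, -3 - 13) = -2733 - 2*3*((-3 - 13) + 3) = -2733 - 2*3*(-16 + 3) = -2733 - 2*3*(-13) = -2733 - 1*(-78) = -2733 + 78 = -2655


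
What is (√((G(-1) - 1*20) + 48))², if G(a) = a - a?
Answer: 28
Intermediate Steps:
G(a) = 0
(√((G(-1) - 1*20) + 48))² = (√((0 - 1*20) + 48))² = (√((0 - 20) + 48))² = (√(-20 + 48))² = (√28)² = (2*√7)² = 28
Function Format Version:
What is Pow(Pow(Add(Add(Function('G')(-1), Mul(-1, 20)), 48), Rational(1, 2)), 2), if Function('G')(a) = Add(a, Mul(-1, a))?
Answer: 28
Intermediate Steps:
Function('G')(a) = 0
Pow(Pow(Add(Add(Function('G')(-1), Mul(-1, 20)), 48), Rational(1, 2)), 2) = Pow(Pow(Add(Add(0, Mul(-1, 20)), 48), Rational(1, 2)), 2) = Pow(Pow(Add(Add(0, -20), 48), Rational(1, 2)), 2) = Pow(Pow(Add(-20, 48), Rational(1, 2)), 2) = Pow(Pow(28, Rational(1, 2)), 2) = Pow(Mul(2, Pow(7, Rational(1, 2))), 2) = 28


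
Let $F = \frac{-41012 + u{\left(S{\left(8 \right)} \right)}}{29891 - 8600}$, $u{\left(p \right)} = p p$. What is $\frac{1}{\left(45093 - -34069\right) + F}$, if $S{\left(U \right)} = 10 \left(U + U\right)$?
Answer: $\frac{21291}{1685422730} \approx 1.2632 \cdot 10^{-5}$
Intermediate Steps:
$S{\left(U \right)} = 20 U$ ($S{\left(U \right)} = 10 \cdot 2 U = 20 U$)
$u{\left(p \right)} = p^{2}$
$F = - \frac{15412}{21291}$ ($F = \frac{-41012 + \left(20 \cdot 8\right)^{2}}{29891 - 8600} = \frac{-41012 + 160^{2}}{21291} = \left(-41012 + 25600\right) \frac{1}{21291} = \left(-15412\right) \frac{1}{21291} = - \frac{15412}{21291} \approx -0.72387$)
$\frac{1}{\left(45093 - -34069\right) + F} = \frac{1}{\left(45093 - -34069\right) - \frac{15412}{21291}} = \frac{1}{\left(45093 + 34069\right) - \frac{15412}{21291}} = \frac{1}{79162 - \frac{15412}{21291}} = \frac{1}{\frac{1685422730}{21291}} = \frac{21291}{1685422730}$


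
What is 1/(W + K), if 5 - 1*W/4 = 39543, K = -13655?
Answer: -1/171807 ≈ -5.8205e-6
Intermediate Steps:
W = -158152 (W = 20 - 4*39543 = 20 - 158172 = -158152)
1/(W + K) = 1/(-158152 - 13655) = 1/(-171807) = -1/171807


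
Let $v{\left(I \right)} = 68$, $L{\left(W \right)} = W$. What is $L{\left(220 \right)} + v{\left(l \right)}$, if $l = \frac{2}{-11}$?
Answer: $288$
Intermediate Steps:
$l = - \frac{2}{11}$ ($l = 2 \left(- \frac{1}{11}\right) = - \frac{2}{11} \approx -0.18182$)
$L{\left(220 \right)} + v{\left(l \right)} = 220 + 68 = 288$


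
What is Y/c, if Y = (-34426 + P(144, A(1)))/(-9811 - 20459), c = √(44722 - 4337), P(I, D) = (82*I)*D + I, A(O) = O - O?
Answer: 17141*√40385/611226975 ≈ 0.0056356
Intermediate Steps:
A(O) = 0
P(I, D) = I + 82*D*I (P(I, D) = 82*D*I + I = I + 82*D*I)
c = √40385 ≈ 200.96
Y = 17141/15135 (Y = (-34426 + 144*(1 + 82*0))/(-9811 - 20459) = (-34426 + 144*(1 + 0))/(-30270) = (-34426 + 144*1)*(-1/30270) = (-34426 + 144)*(-1/30270) = -34282*(-1/30270) = 17141/15135 ≈ 1.1325)
Y/c = 17141/(15135*(√40385)) = 17141*(√40385/40385)/15135 = 17141*√40385/611226975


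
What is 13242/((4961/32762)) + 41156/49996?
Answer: 5422547259325/62007539 ≈ 87450.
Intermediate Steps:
13242/((4961/32762)) + 41156/49996 = 13242/((4961*(1/32762))) + 41156*(1/49996) = 13242/(4961/32762) + 10289/12499 = 13242*(32762/4961) + 10289/12499 = 433834404/4961 + 10289/12499 = 5422547259325/62007539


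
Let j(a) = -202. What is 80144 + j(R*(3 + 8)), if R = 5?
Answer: 79942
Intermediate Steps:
80144 + j(R*(3 + 8)) = 80144 - 202 = 79942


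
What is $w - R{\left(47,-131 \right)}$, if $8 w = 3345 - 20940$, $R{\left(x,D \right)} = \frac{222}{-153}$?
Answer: $- \frac{896753}{408} \approx -2197.9$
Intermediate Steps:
$R{\left(x,D \right)} = - \frac{74}{51}$ ($R{\left(x,D \right)} = 222 \left(- \frac{1}{153}\right) = - \frac{74}{51}$)
$w = - \frac{17595}{8}$ ($w = \frac{3345 - 20940}{8} = \frac{1}{8} \left(-17595\right) = - \frac{17595}{8} \approx -2199.4$)
$w - R{\left(47,-131 \right)} = - \frac{17595}{8} - - \frac{74}{51} = - \frac{17595}{8} + \frac{74}{51} = - \frac{896753}{408}$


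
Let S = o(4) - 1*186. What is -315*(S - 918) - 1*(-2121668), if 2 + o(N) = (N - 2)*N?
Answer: 2467538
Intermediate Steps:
o(N) = -2 + N*(-2 + N) (o(N) = -2 + (N - 2)*N = -2 + (-2 + N)*N = -2 + N*(-2 + N))
S = -180 (S = (-2 + 4² - 2*4) - 1*186 = (-2 + 16 - 8) - 186 = 6 - 186 = -180)
-315*(S - 918) - 1*(-2121668) = -315*(-180 - 918) - 1*(-2121668) = -315*(-1098) + 2121668 = 345870 + 2121668 = 2467538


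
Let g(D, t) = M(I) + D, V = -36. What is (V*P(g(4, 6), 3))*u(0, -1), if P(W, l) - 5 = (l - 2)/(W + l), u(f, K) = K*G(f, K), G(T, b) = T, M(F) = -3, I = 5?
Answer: 0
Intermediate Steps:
u(f, K) = K*f
g(D, t) = -3 + D
P(W, l) = 5 + (-2 + l)/(W + l) (P(W, l) = 5 + (l - 2)/(W + l) = 5 + (-2 + l)/(W + l))
(V*P(g(4, 6), 3))*u(0, -1) = (-36*(-2 + 5*(-3 + 4) + 6*3)/((-3 + 4) + 3))*(-1*0) = -36*(-2 + 5*1 + 18)/(1 + 3)*0 = -36*(-2 + 5 + 18)/4*0 = -9*21*0 = -36*21/4*0 = -189*0 = 0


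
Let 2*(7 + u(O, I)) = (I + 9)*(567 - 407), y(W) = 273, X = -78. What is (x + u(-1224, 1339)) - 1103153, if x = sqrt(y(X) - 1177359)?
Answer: -995320 + I*sqrt(1177086) ≈ -9.9532e+5 + 1084.9*I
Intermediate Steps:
u(O, I) = 713 + 80*I (u(O, I) = -7 + ((I + 9)*(567 - 407))/2 = -7 + ((9 + I)*160)/2 = -7 + (1440 + 160*I)/2 = -7 + (720 + 80*I) = 713 + 80*I)
x = I*sqrt(1177086) (x = sqrt(273 - 1177359) = sqrt(-1177086) = I*sqrt(1177086) ≈ 1084.9*I)
(x + u(-1224, 1339)) - 1103153 = (I*sqrt(1177086) + (713 + 80*1339)) - 1103153 = (I*sqrt(1177086) + (713 + 107120)) - 1103153 = (I*sqrt(1177086) + 107833) - 1103153 = (107833 + I*sqrt(1177086)) - 1103153 = -995320 + I*sqrt(1177086)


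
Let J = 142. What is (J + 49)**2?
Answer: 36481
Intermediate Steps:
(J + 49)**2 = (142 + 49)**2 = 191**2 = 36481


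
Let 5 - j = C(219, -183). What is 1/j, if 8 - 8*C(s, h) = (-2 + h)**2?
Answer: 8/34257 ≈ 0.00023353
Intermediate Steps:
C(s, h) = 1 - (-2 + h)**2/8
j = 34257/8 (j = 5 - (1 - (-2 - 183)**2/8) = 5 - (1 - 1/8*(-185)**2) = 5 - (1 - 1/8*34225) = 5 - (1 - 34225/8) = 5 - 1*(-34217/8) = 5 + 34217/8 = 34257/8 ≈ 4282.1)
1/j = 1/(34257/8) = 8/34257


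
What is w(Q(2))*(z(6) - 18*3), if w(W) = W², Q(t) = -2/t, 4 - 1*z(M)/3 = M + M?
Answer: -78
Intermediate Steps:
z(M) = 12 - 6*M (z(M) = 12 - 3*(M + M) = 12 - 6*M)
w(Q(2))*(z(6) - 18*3) = (-2/2)²*((12 - 6*6) - 18*3) = (-2*½)²*((12 - 36) - 54) = (-1)²*(-24 - 54) = 1*(-78) = -78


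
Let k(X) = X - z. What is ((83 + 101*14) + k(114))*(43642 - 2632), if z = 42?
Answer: 64344690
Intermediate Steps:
k(X) = -42 + X (k(X) = X - 1*42 = X - 42 = -42 + X)
((83 + 101*14) + k(114))*(43642 - 2632) = ((83 + 101*14) + (-42 + 114))*(43642 - 2632) = ((83 + 1414) + 72)*41010 = (1497 + 72)*41010 = 1569*41010 = 64344690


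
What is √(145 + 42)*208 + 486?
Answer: 486 + 208*√187 ≈ 3330.4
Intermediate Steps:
√(145 + 42)*208 + 486 = √187*208 + 486 = 208*√187 + 486 = 486 + 208*√187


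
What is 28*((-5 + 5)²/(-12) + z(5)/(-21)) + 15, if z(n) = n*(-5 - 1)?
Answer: 55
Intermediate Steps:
z(n) = -6*n (z(n) = n*(-6) = -6*n)
28*((-5 + 5)²/(-12) + z(5)/(-21)) + 15 = 28*((-5 + 5)²/(-12) - 6*5/(-21)) + 15 = 28*(0²*(-1/12) - 30*(-1/21)) + 15 = 28*(0*(-1/12) + 10/7) + 15 = 28*(0 + 10/7) + 15 = 28*(10/7) + 15 = 40 + 15 = 55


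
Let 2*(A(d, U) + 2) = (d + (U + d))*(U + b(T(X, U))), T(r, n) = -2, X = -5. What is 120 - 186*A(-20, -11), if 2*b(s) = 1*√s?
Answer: -51681 + 4743*I*√2/2 ≈ -51681.0 + 3353.8*I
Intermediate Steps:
b(s) = √s/2 (b(s) = (1*√s)/2 = √s/2)
A(d, U) = -2 + (U + 2*d)*(U + I*√2/2)/2 (A(d, U) = -2 + ((d + (U + d))*(U + √(-2)/2))/2 = -2 + ((U + 2*d)*(U + (I*√2)/2))/2 = -2 + ((U + 2*d)*(U + I*√2/2))/2 = -2 + (U + 2*d)*(U + I*√2/2)/2)
120 - 186*A(-20, -11) = 120 - 186*(-2 + (½)*(-11)² - 11*(-20) + (½)*I*(-20)*√2 + (¼)*I*(-11)*√2) = 120 - 186*(-2 + (½)*121 + 220 - 10*I*√2 - 11*I*√2/4) = 120 - 186*(-2 + 121/2 + 220 - 10*I*√2 - 11*I*√2/4) = 120 - 186*(557/2 - 51*I*√2/4) = 120 + (-51801 + 4743*I*√2/2) = -51681 + 4743*I*√2/2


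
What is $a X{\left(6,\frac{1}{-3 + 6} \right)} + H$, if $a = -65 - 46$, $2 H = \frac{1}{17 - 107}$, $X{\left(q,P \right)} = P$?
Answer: $- \frac{6661}{180} \approx -37.006$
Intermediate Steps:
$H = - \frac{1}{180}$ ($H = \frac{1}{2 \left(17 - 107\right)} = \frac{1}{2 \left(-90\right)} = \frac{1}{2} \left(- \frac{1}{90}\right) = - \frac{1}{180} \approx -0.0055556$)
$a = -111$ ($a = -65 - 46 = -111$)
$a X{\left(6,\frac{1}{-3 + 6} \right)} + H = - \frac{111}{-3 + 6} - \frac{1}{180} = - \frac{111}{3} - \frac{1}{180} = \left(-111\right) \frac{1}{3} - \frac{1}{180} = -37 - \frac{1}{180} = - \frac{6661}{180}$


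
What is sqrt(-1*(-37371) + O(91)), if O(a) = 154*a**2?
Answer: sqrt(1312645) ≈ 1145.7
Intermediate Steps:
sqrt(-1*(-37371) + O(91)) = sqrt(-1*(-37371) + 154*91**2) = sqrt(37371 + 154*8281) = sqrt(37371 + 1275274) = sqrt(1312645)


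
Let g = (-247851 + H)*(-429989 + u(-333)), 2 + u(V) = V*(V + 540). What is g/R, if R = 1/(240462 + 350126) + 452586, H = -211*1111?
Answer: 142104987635700992/267291860569 ≈ 5.3165e+5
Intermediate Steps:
u(V) = -2 + V*(540 + V) (u(V) = -2 + V*(V + 540) = -2 + V*(540 + V))
H = -234421
R = 267291860569/590588 (R = 1/590588 + 452586 = 267291860569/590588 ≈ 4.5259e+5)
g = 240616110784 (g = (-247851 - 234421)*(-429989 + (-2 + (-333)² + 540*(-333))) = -482272*(-429989 + (-2 + 110889 - 179820)) = -482272*(-429989 - 68933) = -482272*(-498922) = 240616110784)
g/R = 240616110784/(267291860569/590588) = 240616110784*(590588/267291860569) = 142104987635700992/267291860569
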